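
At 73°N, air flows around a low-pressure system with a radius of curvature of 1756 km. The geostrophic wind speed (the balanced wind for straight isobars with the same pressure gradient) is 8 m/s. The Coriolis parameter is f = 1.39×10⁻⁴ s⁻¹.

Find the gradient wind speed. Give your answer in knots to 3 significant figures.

15.1 knots

Around a low, centrifugal force acts outward with Coriolis, so pressure-gradient force balances both:
(1/ρ)|∂P/∂n| = fV + V²/R  →  V² + fR·V − fR·V_g = 0
With fR = 1.39×10⁻⁴ × 1756×10³ m = 244 m/s:
V = [−fR + √((fR)² + 4 fR V_g)]/2 = [−244 + √(244² + 4×244×8)]/2 = 7.75 m/s
Subgeostrophic (V < V_g = 8 m/s), as expected around a low.
Converting: 7.75 m/s × 1.944 = 15.1 knots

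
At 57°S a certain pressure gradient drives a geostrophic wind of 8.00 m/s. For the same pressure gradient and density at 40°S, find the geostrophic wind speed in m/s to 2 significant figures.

With the same pressure gradient and density, V_g ∝ 1/f ∝ 1/sin φ.
V₂ = V₁ · sin φ₁ / sin φ₂ = 8.00 × sin 57° / sin 40°
V₂ = 8.00 × 0.8387/0.6428 = 10 m/s

10 m/s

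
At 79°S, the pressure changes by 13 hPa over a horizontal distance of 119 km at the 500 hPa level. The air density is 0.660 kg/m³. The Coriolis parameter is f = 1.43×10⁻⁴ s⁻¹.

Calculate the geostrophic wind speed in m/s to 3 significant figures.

116 m/s

Pressure gradient: |∂P/∂n| = 1300 Pa / 119000 m = 1.09×10⁻² Pa/m
Geostrophic balance (pressure-gradient force = Coriolis force):
V_g = (1/(fρ)) |∂P/∂n| = 1.09×10⁻² / (1.43×10⁻⁴ × 0.660) = 116 m/s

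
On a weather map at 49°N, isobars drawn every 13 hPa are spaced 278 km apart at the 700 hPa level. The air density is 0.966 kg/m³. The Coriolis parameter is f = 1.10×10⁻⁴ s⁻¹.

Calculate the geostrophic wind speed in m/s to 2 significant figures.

44 m/s

Pressure gradient: |∂P/∂n| = 1300 Pa / 278000 m = 4.68×10⁻³ Pa/m
Geostrophic balance (pressure-gradient force = Coriolis force):
V_g = (1/(fρ)) |∂P/∂n| = 4.68×10⁻³ / (1.10×10⁻⁴ × 0.966) = 44.0 m/s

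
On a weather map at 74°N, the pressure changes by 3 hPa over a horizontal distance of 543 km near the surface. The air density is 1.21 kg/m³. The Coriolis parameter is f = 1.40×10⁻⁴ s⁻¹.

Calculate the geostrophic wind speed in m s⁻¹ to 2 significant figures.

Pressure gradient: |∂P/∂n| = 300 Pa / 543000 m = 5.52×10⁻⁴ Pa/m
Geostrophic balance (pressure-gradient force = Coriolis force):
V_g = (1/(fρ)) |∂P/∂n| = 5.52×10⁻⁴ / (1.40×10⁻⁴ × 1.21) = 3.26 m/s

3.3 m s⁻¹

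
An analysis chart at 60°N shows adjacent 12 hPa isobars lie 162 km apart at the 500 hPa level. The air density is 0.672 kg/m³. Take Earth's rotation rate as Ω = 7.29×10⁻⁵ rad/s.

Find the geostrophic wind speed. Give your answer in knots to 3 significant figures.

Coriolis parameter at 60°N:
f = 2Ω sin φ = 2 × 7.29×10⁻⁵ × sin 60° = 1.26×10⁻⁴ s⁻¹
Pressure gradient: |∂P/∂n| = 1200 Pa / 162000 m = 7.41×10⁻³ Pa/m
Geostrophic balance (pressure-gradient force = Coriolis force):
V_g = (1/(fρ)) |∂P/∂n| = 7.41×10⁻³ / (1.26×10⁻⁴ × 0.672) = 87.3 m/s
Converting: 87.3 m/s × 1.944 = 170 knots

170 knots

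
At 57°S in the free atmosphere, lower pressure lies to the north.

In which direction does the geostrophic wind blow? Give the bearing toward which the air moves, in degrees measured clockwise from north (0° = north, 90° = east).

270°

The pressure-gradient force points toward the north (bearing 000°).
Geostrophic balance: in the Southern Hemisphere the Coriolis force deflects motion to the left, so the geostrophic wind blows 90° to the left of the pressure-gradient force (low pressure on the right).
Rotating 000° by 90° counterclockwise gives 270° — the wind blows toward the west.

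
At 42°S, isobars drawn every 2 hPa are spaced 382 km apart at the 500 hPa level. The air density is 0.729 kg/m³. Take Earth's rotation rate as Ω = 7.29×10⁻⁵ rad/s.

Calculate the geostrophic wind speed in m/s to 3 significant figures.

Coriolis parameter at 42°S:
f = 2Ω sin φ = 2 × 7.29×10⁻⁵ × sin 42° = 9.76×10⁻⁵ s⁻¹
Pressure gradient: |∂P/∂n| = 200 Pa / 382000 m = 5.24×10⁻⁴ Pa/m
Geostrophic balance (pressure-gradient force = Coriolis force):
V_g = (1/(fρ)) |∂P/∂n| = 5.24×10⁻⁴ / (9.76×10⁻⁵ × 0.729) = 7.36 m/s

7.36 m/s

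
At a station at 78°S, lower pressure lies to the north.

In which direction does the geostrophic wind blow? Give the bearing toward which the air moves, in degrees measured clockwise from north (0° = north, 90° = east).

270°

The pressure-gradient force points toward the north (bearing 000°).
Geostrophic balance: in the Southern Hemisphere the Coriolis force deflects motion to the left, so the geostrophic wind blows 90° to the left of the pressure-gradient force (low pressure on the right).
Rotating 000° by 90° counterclockwise gives 270° — the wind blows toward the west.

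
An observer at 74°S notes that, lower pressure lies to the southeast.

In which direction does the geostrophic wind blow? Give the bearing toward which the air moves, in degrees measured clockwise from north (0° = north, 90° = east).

045°

The pressure-gradient force points toward the southeast (bearing 135°).
Geostrophic balance: in the Southern Hemisphere the Coriolis force deflects motion to the left, so the geostrophic wind blows 90° to the left of the pressure-gradient force (low pressure on the right).
Rotating 135° by 90° counterclockwise gives 045° — the wind blows toward the northeast.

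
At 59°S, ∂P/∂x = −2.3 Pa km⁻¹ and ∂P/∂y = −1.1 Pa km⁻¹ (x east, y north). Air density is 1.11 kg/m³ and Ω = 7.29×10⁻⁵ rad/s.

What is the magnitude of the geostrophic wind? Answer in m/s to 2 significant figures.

Coriolis parameter at 59°S:
f = 2Ω sin φ = 2 × 7.29×10⁻⁵ × sin 59° = 1.25×10⁻⁴ s⁻¹
In the Southern Hemisphere f is negative: f = −1.25×10⁻⁴ s⁻¹.
Component geostrophic relations (x east, y north):
u_g = −(1/(fρ)) ∂P/∂y,  v_g = (1/(fρ)) ∂P/∂x
u_g = −(−1.1×10⁻³)/(−1.25×10⁻⁴ × 1.11) = −7.93 m/s;  v_g = (−2.3×10⁻³)/(−1.25×10⁻⁴ × 1.11) = 16.6 m/s
|V_g| = √(u_g² + v_g²) = 18.4 m/s

18 m/s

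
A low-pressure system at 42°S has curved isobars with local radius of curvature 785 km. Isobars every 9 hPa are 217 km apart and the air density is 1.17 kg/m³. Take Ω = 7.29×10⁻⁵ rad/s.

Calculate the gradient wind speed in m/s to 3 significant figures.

Coriolis parameter at 42°S:
f = 2Ω sin φ = 2 × 7.29×10⁻⁵ × sin 42° = 9.76×10⁻⁵ s⁻¹
Pressure gradient: |∂P/∂n| = 900 Pa / 217000 m = 4.15×10⁻³ Pa/m
Geostrophic speed: V_g = |∂P/∂n|/(fρ) = 4.15×10⁻³/(9.76×10⁻⁵ × 1.17) = 36.3 m/s
Around a low, centrifugal force acts outward with Coriolis, so pressure-gradient force balances both:
(1/ρ)|∂P/∂n| = fV + V²/R  →  V² + fR·V − fR·V_g = 0
With fR = 9.76×10⁻⁵ × 785×10³ m = 76.6 m/s:
V = [−fR + √((fR)² + 4 fR V_g)]/2 = [−76.6 + √(76.6² + 4×76.6×36.3)]/2 = 26.9 m/s
Subgeostrophic (V < V_g = 36.3 m/s), as expected around a low.

26.9 m/s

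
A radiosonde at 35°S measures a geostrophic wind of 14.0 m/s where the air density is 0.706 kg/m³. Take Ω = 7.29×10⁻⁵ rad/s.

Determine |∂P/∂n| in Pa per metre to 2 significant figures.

8.3×10⁻⁴ Pa/m

Coriolis parameter at 35°S:
f = 2Ω sin φ = 2 × 7.29×10⁻⁵ × sin 35° = 8.36×10⁻⁵ s⁻¹
Geostrophic balance rearranged: |∂P/∂n| = f ρ V_g
|∂P/∂n| = 8.36×10⁻⁵ × 0.706 × 14.0 = 8.27×10⁻⁴ Pa/m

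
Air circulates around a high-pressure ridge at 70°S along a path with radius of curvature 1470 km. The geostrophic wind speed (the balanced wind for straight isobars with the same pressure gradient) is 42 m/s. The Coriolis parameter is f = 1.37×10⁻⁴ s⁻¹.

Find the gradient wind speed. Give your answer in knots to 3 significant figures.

116 knots

Around a high, pressure-gradient force acts outward with centrifugal, so Coriolis balances both:
fV = (1/ρ)|∂P/∂n| + V²/R  →  V² − fR·V + fR·V_g = 0
With fR = 1.37×10⁻⁴ × 1470×10³ m = 201 m/s:
V = [fR − √((fR)² − 4 fR V_g)]/2 = [201 − √(201² − 4×201×42)]/2 = 59.7 m/s
Supergeostrophic (V > V_g = 42 m/s), as expected around a high.
Converting: 59.7 m/s × 1.944 = 116 knots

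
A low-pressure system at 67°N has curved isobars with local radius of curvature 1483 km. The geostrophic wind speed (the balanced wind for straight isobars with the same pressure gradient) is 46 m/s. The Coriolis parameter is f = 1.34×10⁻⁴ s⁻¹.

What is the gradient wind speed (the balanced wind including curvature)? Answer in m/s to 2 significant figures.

39 m/s

Around a low, centrifugal force acts outward with Coriolis, so pressure-gradient force balances both:
(1/ρ)|∂P/∂n| = fV + V²/R  →  V² + fR·V − fR·V_g = 0
With fR = 1.34×10⁻⁴ × 1483×10³ m = 199 m/s:
V = [−fR + √((fR)² + 4 fR V_g)]/2 = [−199 + √(199² + 4×199×46)]/2 = 38.5 m/s
Subgeostrophic (V < V_g = 46 m/s), as expected around a low.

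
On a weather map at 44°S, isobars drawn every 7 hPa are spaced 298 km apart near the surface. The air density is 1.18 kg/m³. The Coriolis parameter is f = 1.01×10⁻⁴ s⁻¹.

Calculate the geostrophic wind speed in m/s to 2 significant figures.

20 m/s

Pressure gradient: |∂P/∂n| = 700 Pa / 298000 m = 2.35×10⁻³ Pa/m
Geostrophic balance (pressure-gradient force = Coriolis force):
V_g = (1/(fρ)) |∂P/∂n| = 2.35×10⁻³ / (1.01×10⁻⁴ × 1.18) = 19.7 m/s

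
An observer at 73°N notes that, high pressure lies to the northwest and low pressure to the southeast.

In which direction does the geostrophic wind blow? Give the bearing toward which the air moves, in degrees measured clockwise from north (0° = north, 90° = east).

225°

The pressure-gradient force points toward the southeast (bearing 135°).
Geostrophic balance: in the Northern Hemisphere the Coriolis force deflects motion to the right, so the geostrophic wind blows 90° to the right of the pressure-gradient force (low pressure on the left).
Rotating 135° by 90° clockwise gives 225° — the wind blows toward the southwest.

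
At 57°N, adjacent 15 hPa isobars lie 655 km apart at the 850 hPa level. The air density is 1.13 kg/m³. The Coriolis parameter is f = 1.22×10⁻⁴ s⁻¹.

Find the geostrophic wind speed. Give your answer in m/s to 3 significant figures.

Pressure gradient: |∂P/∂n| = 1500 Pa / 655000 m = 2.29×10⁻³ Pa/m
Geostrophic balance (pressure-gradient force = Coriolis force):
V_g = (1/(fρ)) |∂P/∂n| = 2.29×10⁻³ / (1.22×10⁻⁴ × 1.13) = 16.6 m/s

16.6 m/s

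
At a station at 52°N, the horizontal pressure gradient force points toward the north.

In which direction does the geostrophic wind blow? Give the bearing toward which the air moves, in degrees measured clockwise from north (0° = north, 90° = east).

The pressure-gradient force points toward the north (bearing 000°).
Geostrophic balance: in the Northern Hemisphere the Coriolis force deflects motion to the right, so the geostrophic wind blows 90° to the right of the pressure-gradient force (low pressure on the left).
Rotating 000° by 90° clockwise gives 090° — the wind blows toward the east.

090°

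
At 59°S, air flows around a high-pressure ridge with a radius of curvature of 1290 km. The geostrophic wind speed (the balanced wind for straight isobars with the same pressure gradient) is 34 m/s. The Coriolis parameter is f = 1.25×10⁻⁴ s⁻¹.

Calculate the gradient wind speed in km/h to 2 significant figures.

180 km/h

Around a high, pressure-gradient force acts outward with centrifugal, so Coriolis balances both:
fV = (1/ρ)|∂P/∂n| + V²/R  →  V² − fR·V + fR·V_g = 0
With fR = 1.25×10⁻⁴ × 1290×10³ m = 161 m/s:
V = [fR − √((fR)² − 4 fR V_g)]/2 = [161 − √(161² − 4×161×34)]/2 = 48.7 m/s
Supergeostrophic (V > V_g = 34 m/s), as expected around a high.
Converting: 48.7 m/s × 3.6 = 180 km/h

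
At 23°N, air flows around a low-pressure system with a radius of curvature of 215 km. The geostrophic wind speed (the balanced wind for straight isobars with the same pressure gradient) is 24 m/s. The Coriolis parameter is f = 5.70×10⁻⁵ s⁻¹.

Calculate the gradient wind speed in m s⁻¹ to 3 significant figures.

12.1 m s⁻¹

Around a low, centrifugal force acts outward with Coriolis, so pressure-gradient force balances both:
(1/ρ)|∂P/∂n| = fV + V²/R  →  V² + fR·V − fR·V_g = 0
With fR = 5.70×10⁻⁵ × 215×10³ m = 12.3 m/s:
V = [−fR + √((fR)² + 4 fR V_g)]/2 = [−12.3 + √(12.3² + 4×12.3×24)]/2 = 12.1 m/s
Subgeostrophic (V < V_g = 24 m/s), as expected around a low.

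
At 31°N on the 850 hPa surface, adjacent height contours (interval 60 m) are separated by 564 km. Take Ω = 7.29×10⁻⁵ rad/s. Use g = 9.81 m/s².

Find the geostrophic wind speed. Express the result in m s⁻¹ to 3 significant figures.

Coriolis parameter at 31°N:
f = 2Ω sin φ = 2 × 7.29×10⁻⁵ × sin 31° = 7.51×10⁻⁵ s⁻¹
Height gradient: |∂Z/∂n| = 60 m / 564000 m = 1.06×10⁻⁴
On a pressure surface, geostrophic balance gives V_g = (g/f)|∂Z/∂n|:
V_g = 9.81 × 1.06×10⁻⁴ / 7.51×10⁻⁵ = 13.9 m/s

13.9 m s⁻¹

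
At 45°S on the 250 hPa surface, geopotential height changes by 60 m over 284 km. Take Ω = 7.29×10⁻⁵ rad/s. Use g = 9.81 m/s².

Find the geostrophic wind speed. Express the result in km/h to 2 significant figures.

Coriolis parameter at 45°S:
f = 2Ω sin φ = 2 × 7.29×10⁻⁵ × sin 45° = 1.03×10⁻⁴ s⁻¹
Height gradient: |∂Z/∂n| = 60 m / 284000 m = 2.11×10⁻⁴
On a pressure surface, geostrophic balance gives V_g = (g/f)|∂Z/∂n|:
V_g = 9.81 × 2.11×10⁻⁴ / 1.03×10⁻⁴ = 20.1 m/s
Converting: 20.1 m/s × 3.6 = 72 km/h

72 km/h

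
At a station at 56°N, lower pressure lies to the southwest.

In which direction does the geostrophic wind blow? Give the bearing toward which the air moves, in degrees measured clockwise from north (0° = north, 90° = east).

The pressure-gradient force points toward the southwest (bearing 225°).
Geostrophic balance: in the Northern Hemisphere the Coriolis force deflects motion to the right, so the geostrophic wind blows 90° to the right of the pressure-gradient force (low pressure on the left).
Rotating 225° by 90° clockwise gives 315° — the wind blows toward the northwest.

315°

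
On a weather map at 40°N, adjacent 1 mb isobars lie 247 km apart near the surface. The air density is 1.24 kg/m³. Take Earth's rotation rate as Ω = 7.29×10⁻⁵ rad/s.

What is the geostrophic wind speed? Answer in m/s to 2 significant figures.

Coriolis parameter at 40°N:
f = 2Ω sin φ = 2 × 7.29×10⁻⁵ × sin 40° = 9.37×10⁻⁵ s⁻¹
Pressure gradient: |∂P/∂n| = 100 Pa / 247000 m = 4.05×10⁻⁴ Pa/m
Geostrophic balance (pressure-gradient force = Coriolis force):
V_g = (1/(fρ)) |∂P/∂n| = 4.05×10⁻⁴ / (9.37×10⁻⁵ × 1.24) = 3.48 m/s

3.5 m/s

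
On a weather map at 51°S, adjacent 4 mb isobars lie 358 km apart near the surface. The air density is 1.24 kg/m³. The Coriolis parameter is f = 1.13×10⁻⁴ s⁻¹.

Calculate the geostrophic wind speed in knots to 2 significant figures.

16 knots

Pressure gradient: |∂P/∂n| = 400 Pa / 358000 m = 1.12×10⁻³ Pa/m
Geostrophic balance (pressure-gradient force = Coriolis force):
V_g = (1/(fρ)) |∂P/∂n| = 1.12×10⁻³ / (1.13×10⁻⁴ × 1.24) = 7.97 m/s
Converting: 7.97 m/s × 1.944 = 16 knots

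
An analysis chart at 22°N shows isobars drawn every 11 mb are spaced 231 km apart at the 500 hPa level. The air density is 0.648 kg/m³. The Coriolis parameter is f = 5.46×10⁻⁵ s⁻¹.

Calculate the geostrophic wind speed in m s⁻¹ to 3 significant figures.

135 m s⁻¹

Pressure gradient: |∂P/∂n| = 1100 Pa / 231000 m = 4.76×10⁻³ Pa/m
Geostrophic balance (pressure-gradient force = Coriolis force):
V_g = (1/(fρ)) |∂P/∂n| = 4.76×10⁻³ / (5.46×10⁻⁵ × 0.648) = 135 m/s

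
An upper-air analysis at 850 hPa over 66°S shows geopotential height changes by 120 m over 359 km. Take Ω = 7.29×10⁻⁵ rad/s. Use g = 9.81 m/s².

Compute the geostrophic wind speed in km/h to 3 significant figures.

88.6 km/h

Coriolis parameter at 66°S:
f = 2Ω sin φ = 2 × 7.29×10⁻⁵ × sin 66° = 1.33×10⁻⁴ s⁻¹
Height gradient: |∂Z/∂n| = 120 m / 359000 m = 3.34×10⁻⁴
On a pressure surface, geostrophic balance gives V_g = (g/f)|∂Z/∂n|:
V_g = 9.81 × 3.34×10⁻⁴ / 1.33×10⁻⁴ = 24.6 m/s
Converting: 24.6 m/s × 3.6 = 88.6 km/h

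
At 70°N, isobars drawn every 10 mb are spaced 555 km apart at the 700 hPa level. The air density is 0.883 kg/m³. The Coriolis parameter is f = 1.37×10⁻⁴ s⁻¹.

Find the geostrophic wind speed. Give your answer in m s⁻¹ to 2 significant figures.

15 m s⁻¹

Pressure gradient: |∂P/∂n| = 1000 Pa / 555000 m = 1.80×10⁻³ Pa/m
Geostrophic balance (pressure-gradient force = Coriolis force):
V_g = (1/(fρ)) |∂P/∂n| = 1.80×10⁻³ / (1.37×10⁻⁴ × 0.883) = 14.9 m/s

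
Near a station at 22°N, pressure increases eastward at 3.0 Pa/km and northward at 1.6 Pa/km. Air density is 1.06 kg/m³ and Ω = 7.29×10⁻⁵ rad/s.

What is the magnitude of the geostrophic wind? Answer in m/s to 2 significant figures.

Coriolis parameter at 22°N:
f = 2Ω sin φ = 2 × 7.29×10⁻⁵ × sin 22° = 5.46×10⁻⁵ s⁻¹
Component geostrophic relations (x east, y north):
u_g = −(1/(fρ)) ∂P/∂y,  v_g = (1/(fρ)) ∂P/∂x
u_g = −(1.6×10⁻³)/(5.46×10⁻⁵ × 1.06) = −27.6 m/s;  v_g = (3.0×10⁻³)/(5.46×10⁻⁵ × 1.06) = 51.8 m/s
|V_g| = √(u_g² + v_g²) = 58.7 m/s

59 m/s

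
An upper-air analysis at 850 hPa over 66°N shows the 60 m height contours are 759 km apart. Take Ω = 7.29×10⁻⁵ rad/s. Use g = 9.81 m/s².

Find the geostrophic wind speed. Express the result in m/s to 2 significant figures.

5.8 m/s

Coriolis parameter at 66°N:
f = 2Ω sin φ = 2 × 7.29×10⁻⁵ × sin 66° = 1.33×10⁻⁴ s⁻¹
Height gradient: |∂Z/∂n| = 60 m / 759000 m = 7.91×10⁻⁵
On a pressure surface, geostrophic balance gives V_g = (g/f)|∂Z/∂n|:
V_g = 9.81 × 7.91×10⁻⁵ / 1.33×10⁻⁴ = 5.82 m/s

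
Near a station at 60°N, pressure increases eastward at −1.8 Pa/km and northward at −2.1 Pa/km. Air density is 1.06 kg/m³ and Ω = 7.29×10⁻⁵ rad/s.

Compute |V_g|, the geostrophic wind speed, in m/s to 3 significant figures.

20.7 m/s

Coriolis parameter at 60°N:
f = 2Ω sin φ = 2 × 7.29×10⁻⁵ × sin 60° = 1.26×10⁻⁴ s⁻¹
Component geostrophic relations (x east, y north):
u_g = −(1/(fρ)) ∂P/∂y,  v_g = (1/(fρ)) ∂P/∂x
u_g = −(−2.1×10⁻³)/(1.26×10⁻⁴ × 1.06) = 15.7 m/s;  v_g = (−1.8×10⁻³)/(1.26×10⁻⁴ × 1.06) = −13.4 m/s
|V_g| = √(u_g² + v_g²) = 20.7 m/s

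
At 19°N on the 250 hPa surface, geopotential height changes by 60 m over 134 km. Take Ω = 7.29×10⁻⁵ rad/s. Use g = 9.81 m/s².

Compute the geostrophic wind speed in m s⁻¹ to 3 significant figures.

Coriolis parameter at 19°N:
f = 2Ω sin φ = 2 × 7.29×10⁻⁵ × sin 19° = 4.75×10⁻⁵ s⁻¹
Height gradient: |∂Z/∂n| = 60 m / 134000 m = 4.48×10⁻⁴
On a pressure surface, geostrophic balance gives V_g = (g/f)|∂Z/∂n|:
V_g = 9.81 × 4.48×10⁻⁴ / 4.75×10⁻⁵ = 92.5 m/s

92.5 m s⁻¹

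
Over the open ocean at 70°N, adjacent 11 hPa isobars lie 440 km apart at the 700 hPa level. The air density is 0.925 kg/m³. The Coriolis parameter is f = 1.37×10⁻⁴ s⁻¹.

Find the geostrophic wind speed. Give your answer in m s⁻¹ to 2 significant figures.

Pressure gradient: |∂P/∂n| = 1100 Pa / 440000 m = 2.50×10⁻³ Pa/m
Geostrophic balance (pressure-gradient force = Coriolis force):
V_g = (1/(fρ)) |∂P/∂n| = 2.50×10⁻³ / (1.37×10⁻⁴ × 0.925) = 19.7 m/s

20 m s⁻¹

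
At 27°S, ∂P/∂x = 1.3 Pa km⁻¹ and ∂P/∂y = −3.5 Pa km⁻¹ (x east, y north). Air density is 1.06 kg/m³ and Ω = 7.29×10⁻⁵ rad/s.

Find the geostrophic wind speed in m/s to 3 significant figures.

Coriolis parameter at 27°S:
f = 2Ω sin φ = 2 × 7.29×10⁻⁵ × sin 27° = 6.62×10⁻⁵ s⁻¹
In the Southern Hemisphere f is negative: f = −6.62×10⁻⁵ s⁻¹.
Component geostrophic relations (x east, y north):
u_g = −(1/(fρ)) ∂P/∂y,  v_g = (1/(fρ)) ∂P/∂x
u_g = −(−3.5×10⁻³)/(−6.62×10⁻⁵ × 1.06) = −49.9 m/s;  v_g = (1.3×10⁻³)/(−6.62×10⁻⁵ × 1.06) = −18.5 m/s
|V_g| = √(u_g² + v_g²) = 53.2 m/s

53.2 m/s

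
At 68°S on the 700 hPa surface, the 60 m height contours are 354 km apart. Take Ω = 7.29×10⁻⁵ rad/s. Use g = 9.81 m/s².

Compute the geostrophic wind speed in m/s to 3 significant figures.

Coriolis parameter at 68°S:
f = 2Ω sin φ = 2 × 7.29×10⁻⁵ × sin 68° = 1.35×10⁻⁴ s⁻¹
Height gradient: |∂Z/∂n| = 60 m / 354000 m = 1.69×10⁻⁴
On a pressure surface, geostrophic balance gives V_g = (g/f)|∂Z/∂n|:
V_g = 9.81 × 1.69×10⁻⁴ / 1.35×10⁻⁴ = 12.3 m/s

12.3 m/s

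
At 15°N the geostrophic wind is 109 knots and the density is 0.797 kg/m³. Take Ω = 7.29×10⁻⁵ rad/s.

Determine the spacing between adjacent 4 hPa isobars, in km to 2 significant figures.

Coriolis parameter at 15°N:
f = 2Ω sin φ = 2 × 7.29×10⁻⁵ × sin 15° = 3.77×10⁻⁵ s⁻¹
Wind speed in SI: 109 knots = 56.1 m/s
Geostrophic balance rearranged: |∂P/∂n| = f ρ V_g
|∂P/∂n| = 3.77×10⁻⁵ × 0.797 × 56.1 = 1.69×10⁻³ Pa/m
Isobar spacing: Δn = ΔP/|∂P/∂n| = 400 Pa / 1.69×10⁻³ Pa/m = 237183 m ≈ 240 km

240 km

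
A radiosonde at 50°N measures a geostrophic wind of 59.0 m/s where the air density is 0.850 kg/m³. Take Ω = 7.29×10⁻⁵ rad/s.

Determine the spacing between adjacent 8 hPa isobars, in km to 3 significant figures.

143 km

Coriolis parameter at 50°N:
f = 2Ω sin φ = 2 × 7.29×10⁻⁵ × sin 50° = 1.12×10⁻⁴ s⁻¹
Geostrophic balance rearranged: |∂P/∂n| = f ρ V_g
|∂P/∂n| = 1.12×10⁻⁴ × 0.850 × 59.0 = 5.60×10⁻³ Pa/m
Isobar spacing: Δn = ΔP/|∂P/∂n| = 800 Pa / 5.60×10⁻³ Pa/m = 142826 m ≈ 143 km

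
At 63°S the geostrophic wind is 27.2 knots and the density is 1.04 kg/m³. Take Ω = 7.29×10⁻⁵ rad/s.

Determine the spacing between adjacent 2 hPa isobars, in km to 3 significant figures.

Coriolis parameter at 63°S:
f = 2Ω sin φ = 2 × 7.29×10⁻⁵ × sin 63° = 1.30×10⁻⁴ s⁻¹
Wind speed in SI: 27.2 knots = 14.0 m/s
Geostrophic balance rearranged: |∂P/∂n| = f ρ V_g
|∂P/∂n| = 1.30×10⁻⁴ × 1.04 × 14.0 = 1.89×10⁻³ Pa/m
Isobar spacing: Δn = ΔP/|∂P/∂n| = 200 Pa / 1.89×10⁻³ Pa/m = 105792 m ≈ 106 km

106 km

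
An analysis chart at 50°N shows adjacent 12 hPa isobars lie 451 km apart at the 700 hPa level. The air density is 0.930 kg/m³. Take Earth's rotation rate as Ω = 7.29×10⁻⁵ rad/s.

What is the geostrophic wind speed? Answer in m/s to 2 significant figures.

26 m/s

Coriolis parameter at 50°N:
f = 2Ω sin φ = 2 × 7.29×10⁻⁵ × sin 50° = 1.12×10⁻⁴ s⁻¹
Pressure gradient: |∂P/∂n| = 1200 Pa / 451000 m = 2.66×10⁻³ Pa/m
Geostrophic balance (pressure-gradient force = Coriolis force):
V_g = (1/(fρ)) |∂P/∂n| = 2.66×10⁻³ / (1.12×10⁻⁴ × 0.930) = 25.6 m/s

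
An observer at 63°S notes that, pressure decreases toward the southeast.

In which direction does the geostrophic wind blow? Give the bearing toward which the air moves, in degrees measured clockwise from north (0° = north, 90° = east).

The pressure-gradient force points toward the southeast (bearing 135°).
Geostrophic balance: in the Southern Hemisphere the Coriolis force deflects motion to the left, so the geostrophic wind blows 90° to the left of the pressure-gradient force (low pressure on the right).
Rotating 135° by 90° counterclockwise gives 045° — the wind blows toward the northeast.

045°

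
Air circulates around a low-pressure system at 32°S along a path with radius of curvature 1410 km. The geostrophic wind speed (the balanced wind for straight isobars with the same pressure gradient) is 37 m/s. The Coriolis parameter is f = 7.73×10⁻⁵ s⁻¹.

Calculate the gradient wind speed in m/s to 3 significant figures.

Around a low, centrifugal force acts outward with Coriolis, so pressure-gradient force balances both:
(1/ρ)|∂P/∂n| = fV + V²/R  →  V² + fR·V − fR·V_g = 0
With fR = 7.73×10⁻⁵ × 1410×10³ m = 109 m/s:
V = [−fR + √((fR)² + 4 fR V_g)]/2 = [−109 + √(109² + 4×109×37)]/2 = 29.2 m/s
Subgeostrophic (V < V_g = 37 m/s), as expected around a low.

29.2 m/s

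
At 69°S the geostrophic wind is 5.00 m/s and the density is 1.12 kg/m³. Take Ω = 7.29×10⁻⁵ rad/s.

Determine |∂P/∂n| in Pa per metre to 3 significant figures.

Coriolis parameter at 69°S:
f = 2Ω sin φ = 2 × 7.29×10⁻⁵ × sin 69° = 1.36×10⁻⁴ s⁻¹
Geostrophic balance rearranged: |∂P/∂n| = f ρ V_g
|∂P/∂n| = 1.36×10⁻⁴ × 1.12 × 5.00 = 7.62×10⁻⁴ Pa/m

7.62×10⁻⁴ Pa/m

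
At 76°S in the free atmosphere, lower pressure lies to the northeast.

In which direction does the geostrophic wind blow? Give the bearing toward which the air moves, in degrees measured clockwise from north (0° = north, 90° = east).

The pressure-gradient force points toward the northeast (bearing 045°).
Geostrophic balance: in the Southern Hemisphere the Coriolis force deflects motion to the left, so the geostrophic wind blows 90° to the left of the pressure-gradient force (low pressure on the right).
Rotating 045° by 90° counterclockwise gives 315° — the wind blows toward the northwest.

315°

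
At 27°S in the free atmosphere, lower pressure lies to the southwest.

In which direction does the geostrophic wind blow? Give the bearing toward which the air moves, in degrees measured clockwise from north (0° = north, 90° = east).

The pressure-gradient force points toward the southwest (bearing 225°).
Geostrophic balance: in the Southern Hemisphere the Coriolis force deflects motion to the left, so the geostrophic wind blows 90° to the left of the pressure-gradient force (low pressure on the right).
Rotating 225° by 90° counterclockwise gives 135° — the wind blows toward the southeast.

135°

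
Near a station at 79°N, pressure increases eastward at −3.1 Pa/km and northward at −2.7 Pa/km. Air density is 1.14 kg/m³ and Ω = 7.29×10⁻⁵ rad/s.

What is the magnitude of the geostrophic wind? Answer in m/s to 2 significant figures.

25 m/s

Coriolis parameter at 79°N:
f = 2Ω sin φ = 2 × 7.29×10⁻⁵ × sin 79° = 1.43×10⁻⁴ s⁻¹
Component geostrophic relations (x east, y north):
u_g = −(1/(fρ)) ∂P/∂y,  v_g = (1/(fρ)) ∂P/∂x
u_g = −(−2.7×10⁻³)/(1.43×10⁻⁴ × 1.14) = 16.5 m/s;  v_g = (−3.1×10⁻³)/(1.43×10⁻⁴ × 1.14) = −19.0 m/s
|V_g| = √(u_g² + v_g²) = 25.2 m/s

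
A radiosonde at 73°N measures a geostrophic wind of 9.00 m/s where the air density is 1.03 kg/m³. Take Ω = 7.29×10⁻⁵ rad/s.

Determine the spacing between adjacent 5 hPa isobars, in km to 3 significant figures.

Coriolis parameter at 73°N:
f = 2Ω sin φ = 2 × 7.29×10⁻⁵ × sin 73° = 1.39×10⁻⁴ s⁻¹
Geostrophic balance rearranged: |∂P/∂n| = f ρ V_g
|∂P/∂n| = 1.39×10⁻⁴ × 1.03 × 9.00 = 1.29×10⁻³ Pa/m
Isobar spacing: Δn = ΔP/|∂P/∂n| = 500 Pa / 1.29×10⁻³ Pa/m = 386845 m ≈ 387 km

387 km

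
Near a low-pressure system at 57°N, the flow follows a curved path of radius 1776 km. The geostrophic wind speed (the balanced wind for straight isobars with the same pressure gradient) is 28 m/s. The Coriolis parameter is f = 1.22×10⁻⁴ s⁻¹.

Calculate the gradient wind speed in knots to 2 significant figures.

49 knots

Around a low, centrifugal force acts outward with Coriolis, so pressure-gradient force balances both:
(1/ρ)|∂P/∂n| = fV + V²/R  →  V² + fR·V − fR·V_g = 0
With fR = 1.22×10⁻⁴ × 1776×10³ m = 217 m/s:
V = [−fR + √((fR)² + 4 fR V_g)]/2 = [−217 + √(217² + 4×217×28)]/2 = 25.1 m/s
Subgeostrophic (V < V_g = 28 m/s), as expected around a low.
Converting: 25.1 m/s × 1.944 = 49 knots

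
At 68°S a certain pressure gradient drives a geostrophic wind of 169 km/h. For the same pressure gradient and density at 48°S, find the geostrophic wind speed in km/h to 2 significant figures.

With the same pressure gradient and density, V_g ∝ 1/f ∝ 1/sin φ.
V₂ = V₁ · sin φ₁ / sin φ₂ = 169 × sin 68° / sin 48°
V₂ = 169 × 0.9272/0.7431 = 210 km/h

210 km/h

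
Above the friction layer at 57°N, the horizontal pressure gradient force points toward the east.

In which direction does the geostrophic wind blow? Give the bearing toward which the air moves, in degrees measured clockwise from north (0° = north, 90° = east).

The pressure-gradient force points toward the east (bearing 090°).
Geostrophic balance: in the Northern Hemisphere the Coriolis force deflects motion to the right, so the geostrophic wind blows 90° to the right of the pressure-gradient force (low pressure on the left).
Rotating 090° by 90° clockwise gives 180° — the wind blows toward the south.

180°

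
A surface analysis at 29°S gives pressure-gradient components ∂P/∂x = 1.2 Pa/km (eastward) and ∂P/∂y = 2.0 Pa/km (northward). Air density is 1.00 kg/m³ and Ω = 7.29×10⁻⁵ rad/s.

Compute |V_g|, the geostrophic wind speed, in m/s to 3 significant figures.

Coriolis parameter at 29°S:
f = 2Ω sin φ = 2 × 7.29×10⁻⁵ × sin 29° = 7.07×10⁻⁵ s⁻¹
In the Southern Hemisphere f is negative: f = −7.07×10⁻⁵ s⁻¹.
Component geostrophic relations (x east, y north):
u_g = −(1/(fρ)) ∂P/∂y,  v_g = (1/(fρ)) ∂P/∂x
u_g = −(2.0×10⁻³)/(−7.07×10⁻⁵ × 1.00) = 28.3 m/s;  v_g = (1.2×10⁻³)/(−7.07×10⁻⁵ × 1.00) = −17.0 m/s
|V_g| = √(u_g² + v_g²) = 33.0 m/s

33.0 m/s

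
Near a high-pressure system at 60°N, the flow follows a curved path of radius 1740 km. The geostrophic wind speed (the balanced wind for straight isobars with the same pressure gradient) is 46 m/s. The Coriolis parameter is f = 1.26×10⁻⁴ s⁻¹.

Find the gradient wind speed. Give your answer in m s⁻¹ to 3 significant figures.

Around a high, pressure-gradient force acts outward with centrifugal, so Coriolis balances both:
fV = (1/ρ)|∂P/∂n| + V²/R  →  V² − fR·V + fR·V_g = 0
With fR = 1.26×10⁻⁴ × 1740×10³ m = 219 m/s:
V = [fR − √((fR)² − 4 fR V_g)]/2 = [219 − √(219² − 4×219×46)]/2 = 65.7 m/s
Supergeostrophic (V > V_g = 46 m/s), as expected around a high.

65.7 m s⁻¹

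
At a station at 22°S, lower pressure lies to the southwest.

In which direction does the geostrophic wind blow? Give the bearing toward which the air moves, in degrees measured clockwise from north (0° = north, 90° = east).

The pressure-gradient force points toward the southwest (bearing 225°).
Geostrophic balance: in the Southern Hemisphere the Coriolis force deflects motion to the left, so the geostrophic wind blows 90° to the left of the pressure-gradient force (low pressure on the right).
Rotating 225° by 90° counterclockwise gives 135° — the wind blows toward the southeast.

135°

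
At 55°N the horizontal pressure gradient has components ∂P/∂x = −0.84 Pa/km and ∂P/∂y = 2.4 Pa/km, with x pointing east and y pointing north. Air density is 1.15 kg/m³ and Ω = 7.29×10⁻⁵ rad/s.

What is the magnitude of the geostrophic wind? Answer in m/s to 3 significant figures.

Coriolis parameter at 55°N:
f = 2Ω sin φ = 2 × 7.29×10⁻⁵ × sin 55° = 1.19×10⁻⁴ s⁻¹
Component geostrophic relations (x east, y north):
u_g = −(1/(fρ)) ∂P/∂y,  v_g = (1/(fρ)) ∂P/∂x
u_g = −(2.4×10⁻³)/(1.19×10⁻⁴ × 1.15) = −17.5 m/s;  v_g = (−0.84×10⁻³)/(1.19×10⁻⁴ × 1.15) = −6.12 m/s
|V_g| = √(u_g² + v_g²) = 18.5 m/s

18.5 m/s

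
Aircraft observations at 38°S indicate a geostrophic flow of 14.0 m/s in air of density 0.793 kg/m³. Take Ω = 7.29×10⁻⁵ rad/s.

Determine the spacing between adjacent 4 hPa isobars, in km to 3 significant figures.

401 km

Coriolis parameter at 38°S:
f = 2Ω sin φ = 2 × 7.29×10⁻⁵ × sin 38° = 8.98×10⁻⁵ s⁻¹
Geostrophic balance rearranged: |∂P/∂n| = f ρ V_g
|∂P/∂n| = 8.98×10⁻⁵ × 0.793 × 14.0 = 9.97×10⁻⁴ Pa/m
Isobar spacing: Δn = ΔP/|∂P/∂n| = 400 Pa / 9.97×10⁻⁴ Pa/m = 401383 m ≈ 401 km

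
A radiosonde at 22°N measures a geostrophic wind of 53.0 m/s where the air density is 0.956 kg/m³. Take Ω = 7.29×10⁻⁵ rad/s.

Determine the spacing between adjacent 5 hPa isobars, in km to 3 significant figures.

Coriolis parameter at 22°N:
f = 2Ω sin φ = 2 × 7.29×10⁻⁵ × sin 22° = 5.46×10⁻⁵ s⁻¹
Geostrophic balance rearranged: |∂P/∂n| = f ρ V_g
|∂P/∂n| = 5.46×10⁻⁵ × 0.956 × 53.0 = 2.77×10⁻³ Pa/m
Isobar spacing: Δn = ΔP/|∂P/∂n| = 500 Pa / 2.77×10⁻³ Pa/m = 180677 m ≈ 181 km

181 km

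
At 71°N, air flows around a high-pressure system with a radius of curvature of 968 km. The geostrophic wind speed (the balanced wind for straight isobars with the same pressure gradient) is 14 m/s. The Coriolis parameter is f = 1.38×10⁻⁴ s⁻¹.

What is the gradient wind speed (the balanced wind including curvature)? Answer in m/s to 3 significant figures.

Around a high, pressure-gradient force acts outward with centrifugal, so Coriolis balances both:
fV = (1/ρ)|∂P/∂n| + V²/R  →  V² − fR·V + fR·V_g = 0
With fR = 1.38×10⁻⁴ × 968×10³ m = 134 m/s:
V = [fR − √((fR)² − 4 fR V_g)]/2 = [134 − √(134² − 4×134×14)]/2 = 15.9 m/s
Supergeostrophic (V > V_g = 14 m/s), as expected around a high.

15.9 m/s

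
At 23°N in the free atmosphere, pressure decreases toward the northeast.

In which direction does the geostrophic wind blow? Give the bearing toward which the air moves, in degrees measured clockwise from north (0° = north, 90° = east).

135°

The pressure-gradient force points toward the northeast (bearing 045°).
Geostrophic balance: in the Northern Hemisphere the Coriolis force deflects motion to the right, so the geostrophic wind blows 90° to the right of the pressure-gradient force (low pressure on the left).
Rotating 045° by 90° clockwise gives 135° — the wind blows toward the southeast.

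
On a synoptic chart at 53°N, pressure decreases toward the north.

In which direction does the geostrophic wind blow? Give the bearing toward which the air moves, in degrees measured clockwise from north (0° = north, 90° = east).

The pressure-gradient force points toward the north (bearing 000°).
Geostrophic balance: in the Northern Hemisphere the Coriolis force deflects motion to the right, so the geostrophic wind blows 90° to the right of the pressure-gradient force (low pressure on the left).
Rotating 000° by 90° clockwise gives 090° — the wind blows toward the east.

090°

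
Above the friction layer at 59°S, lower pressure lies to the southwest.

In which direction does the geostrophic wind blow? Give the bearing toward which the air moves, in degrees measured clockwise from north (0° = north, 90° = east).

135°

The pressure-gradient force points toward the southwest (bearing 225°).
Geostrophic balance: in the Southern Hemisphere the Coriolis force deflects motion to the left, so the geostrophic wind blows 90° to the left of the pressure-gradient force (low pressure on the right).
Rotating 225° by 90° counterclockwise gives 135° — the wind blows toward the southeast.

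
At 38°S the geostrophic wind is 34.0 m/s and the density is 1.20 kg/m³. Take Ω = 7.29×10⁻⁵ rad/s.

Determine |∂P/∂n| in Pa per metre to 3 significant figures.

Coriolis parameter at 38°S:
f = 2Ω sin φ = 2 × 7.29×10⁻⁵ × sin 38° = 8.98×10⁻⁵ s⁻¹
Geostrophic balance rearranged: |∂P/∂n| = f ρ V_g
|∂P/∂n| = 8.98×10⁻⁵ × 1.20 × 34.0 = 3.66×10⁻³ Pa/m

3.66×10⁻³ Pa/m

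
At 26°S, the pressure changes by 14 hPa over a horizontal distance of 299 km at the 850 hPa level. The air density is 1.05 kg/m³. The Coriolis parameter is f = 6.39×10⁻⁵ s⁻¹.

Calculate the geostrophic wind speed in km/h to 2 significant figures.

Pressure gradient: |∂P/∂n| = 1400 Pa / 299000 m = 4.68×10⁻³ Pa/m
Geostrophic balance (pressure-gradient force = Coriolis force):
V_g = (1/(fρ)) |∂P/∂n| = 4.68×10⁻³ / (6.39×10⁻⁵ × 1.05) = 69.8 m/s
Converting: 69.8 m/s × 3.6 = 250 km/h

250 km/h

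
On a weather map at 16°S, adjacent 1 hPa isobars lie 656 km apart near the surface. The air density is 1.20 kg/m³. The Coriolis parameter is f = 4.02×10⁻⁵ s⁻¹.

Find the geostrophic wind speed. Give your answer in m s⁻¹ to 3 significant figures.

3.16 m s⁻¹

Pressure gradient: |∂P/∂n| = 100 Pa / 656000 m = 1.52×10⁻⁴ Pa/m
Geostrophic balance (pressure-gradient force = Coriolis force):
V_g = (1/(fρ)) |∂P/∂n| = 1.52×10⁻⁴ / (4.02×10⁻⁵ × 1.20) = 3.16 m/s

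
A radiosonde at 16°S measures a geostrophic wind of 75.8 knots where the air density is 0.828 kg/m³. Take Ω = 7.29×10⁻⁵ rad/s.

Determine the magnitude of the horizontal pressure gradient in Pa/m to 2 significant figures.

1.3×10⁻³ Pa/m

Coriolis parameter at 16°S:
f = 2Ω sin φ = 2 × 7.29×10⁻⁵ × sin 16° = 4.02×10⁻⁵ s⁻¹
Wind speed in SI: 75.8 knots = 39.0 m/s
Geostrophic balance rearranged: |∂P/∂n| = f ρ V_g
|∂P/∂n| = 4.02×10⁻⁵ × 0.828 × 39.0 = 1.30×10⁻³ Pa/m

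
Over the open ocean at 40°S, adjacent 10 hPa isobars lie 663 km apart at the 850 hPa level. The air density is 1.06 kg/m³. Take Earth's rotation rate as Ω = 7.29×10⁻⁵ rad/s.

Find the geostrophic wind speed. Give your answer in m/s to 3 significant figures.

15.2 m/s

Coriolis parameter at 40°S:
f = 2Ω sin φ = 2 × 7.29×10⁻⁵ × sin 40° = 9.37×10⁻⁵ s⁻¹
Pressure gradient: |∂P/∂n| = 1000 Pa / 663000 m = 1.51×10⁻³ Pa/m
Geostrophic balance (pressure-gradient force = Coriolis force):
V_g = (1/(fρ)) |∂P/∂n| = 1.51×10⁻³ / (9.37×10⁻⁵ × 1.06) = 15.2 m/s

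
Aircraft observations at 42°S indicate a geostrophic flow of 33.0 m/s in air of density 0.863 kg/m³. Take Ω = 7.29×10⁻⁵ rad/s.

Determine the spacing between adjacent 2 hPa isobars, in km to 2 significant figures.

72 km

Coriolis parameter at 42°S:
f = 2Ω sin φ = 2 × 7.29×10⁻⁵ × sin 42° = 9.76×10⁻⁵ s⁻¹
Geostrophic balance rearranged: |∂P/∂n| = f ρ V_g
|∂P/∂n| = 9.76×10⁻⁵ × 0.863 × 33.0 = 2.78×10⁻³ Pa/m
Isobar spacing: Δn = ΔP/|∂P/∂n| = 200 Pa / 2.78×10⁻³ Pa/m = 71984 m ≈ 72 km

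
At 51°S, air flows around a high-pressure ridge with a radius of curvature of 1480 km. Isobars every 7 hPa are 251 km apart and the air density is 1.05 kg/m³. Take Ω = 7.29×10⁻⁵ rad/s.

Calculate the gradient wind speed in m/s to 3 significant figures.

Coriolis parameter at 51°S:
f = 2Ω sin φ = 2 × 7.29×10⁻⁵ × sin 51° = 1.13×10⁻⁴ s⁻¹
Pressure gradient: |∂P/∂n| = 700 Pa / 251000 m = 2.79×10⁻³ Pa/m
Geostrophic speed: V_g = |∂P/∂n|/(fρ) = 2.79×10⁻³/(1.13×10⁻⁴ × 1.05) = 23.4 m/s
Around a high, pressure-gradient force acts outward with centrifugal, so Coriolis balances both:
fV = (1/ρ)|∂P/∂n| + V²/R  →  V² − fR·V + fR·V_g = 0
With fR = 1.13×10⁻⁴ × 1480×10³ m = 168 m/s:
V = [fR − √((fR)² − 4 fR V_g)]/2 = [168 − √(168² − 4×168×23.4)]/2 = 28.2 m/s
Supergeostrophic (V > V_g = 23.4 m/s), as expected around a high.

28.2 m/s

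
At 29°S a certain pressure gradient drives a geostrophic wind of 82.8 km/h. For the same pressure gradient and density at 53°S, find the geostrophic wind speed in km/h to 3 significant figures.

50.3 km/h

With the same pressure gradient and density, V_g ∝ 1/f ∝ 1/sin φ.
V₂ = V₁ · sin φ₁ / sin φ₂ = 82.8 × sin 29° / sin 53°
V₂ = 82.8 × 0.4848/0.7986 = 50.3 km/h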